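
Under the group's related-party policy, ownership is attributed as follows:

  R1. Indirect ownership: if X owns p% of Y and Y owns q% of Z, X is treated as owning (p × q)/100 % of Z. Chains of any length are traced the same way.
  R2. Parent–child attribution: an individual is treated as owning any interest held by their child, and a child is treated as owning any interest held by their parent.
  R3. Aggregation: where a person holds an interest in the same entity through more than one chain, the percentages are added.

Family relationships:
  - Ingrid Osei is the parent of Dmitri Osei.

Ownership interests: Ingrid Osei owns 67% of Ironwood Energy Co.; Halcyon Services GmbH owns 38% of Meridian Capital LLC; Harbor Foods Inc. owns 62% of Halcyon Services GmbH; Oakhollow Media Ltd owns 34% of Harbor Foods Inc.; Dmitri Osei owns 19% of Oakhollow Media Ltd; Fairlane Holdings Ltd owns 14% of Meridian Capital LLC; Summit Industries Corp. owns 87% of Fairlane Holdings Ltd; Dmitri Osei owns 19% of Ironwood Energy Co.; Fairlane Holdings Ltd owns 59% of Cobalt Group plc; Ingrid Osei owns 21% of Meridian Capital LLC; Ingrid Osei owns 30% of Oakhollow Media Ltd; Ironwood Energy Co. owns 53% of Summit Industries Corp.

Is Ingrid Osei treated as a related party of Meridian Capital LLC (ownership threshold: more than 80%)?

No

By parent–child attribution (R2), Ingrid Osei is treated as also owning Dmitri Osei's interest in Oakhollow Media Ltd, giving 30% + 19% = 49%.
By parent–child attribution (R2), Ingrid Osei is treated as also owning Dmitri Osei's interest in Ironwood Energy Co, giving 67% + 19% = 86%.
Chain via Oakhollow Media Ltd → Harbor Foods Inc. → Halcyon Services GmbH (R1): 49% × 34% × 62% × 38% = 3.925096% of Meridian Capital LLC.
Chain via Ironwood Energy Co. → Summit Industries Corp. → Fairlane Holdings Ltd (R1): 86% × 53% × 87% × 14% = 5.551644% of Meridian Capital LLC.
Direct interest in Meridian Capital LLC: 21%.
Aggregating (R3): 3.925096% + 5.551644% + 21% = 30.47674%.
30.47674% does not exceed the 80% threshold, so Ingrid is not a related party to Meridian Capital LLC.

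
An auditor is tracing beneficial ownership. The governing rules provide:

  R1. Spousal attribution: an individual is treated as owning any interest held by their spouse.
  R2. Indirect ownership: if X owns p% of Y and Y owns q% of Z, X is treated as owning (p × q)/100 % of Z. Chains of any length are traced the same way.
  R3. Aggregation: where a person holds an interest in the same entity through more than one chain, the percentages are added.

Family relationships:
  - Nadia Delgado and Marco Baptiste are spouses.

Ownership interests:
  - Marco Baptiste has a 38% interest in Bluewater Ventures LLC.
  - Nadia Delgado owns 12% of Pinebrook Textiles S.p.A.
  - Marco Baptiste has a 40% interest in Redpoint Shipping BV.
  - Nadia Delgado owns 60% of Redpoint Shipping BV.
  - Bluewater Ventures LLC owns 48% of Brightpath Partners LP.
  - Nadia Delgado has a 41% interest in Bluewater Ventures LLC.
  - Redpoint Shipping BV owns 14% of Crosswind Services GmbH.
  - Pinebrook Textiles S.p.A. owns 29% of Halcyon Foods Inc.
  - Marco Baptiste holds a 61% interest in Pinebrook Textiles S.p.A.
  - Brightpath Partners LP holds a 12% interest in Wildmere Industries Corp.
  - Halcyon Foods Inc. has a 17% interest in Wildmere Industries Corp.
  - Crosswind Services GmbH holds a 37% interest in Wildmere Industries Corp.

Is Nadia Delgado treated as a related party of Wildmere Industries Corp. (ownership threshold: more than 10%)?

By spousal attribution (R1), Nadia Delgado is treated as also owning Marco Baptiste's interest in Bluewater Ventures LLC, giving 41% + 38% = 79%.
By spousal attribution (R1), Nadia Delgado is treated as also owning Marco Baptiste's interest in Redpoint Shipping BV, giving 60% + 40% = 100%.
By spousal attribution (R1), Nadia Delgado is treated as also owning Marco Baptiste's interest in Pinebrook Textiles S.p.A, giving 12% + 61% = 73%.
Chain via Bluewater Ventures LLC → Brightpath Partners LP (R2): 79% × 48% × 12% = 4.5504% of Wildmere Industries Corp.
Chain via Redpoint Shipping BV → Crosswind Services GmbH (R2): 100% × 14% × 37% = 5.18% of Wildmere Industries Corp.
Chain via Pinebrook Textiles S.p.A. → Halcyon Foods Inc. (R2): 73% × 29% × 17% = 3.5989% of Wildmere Industries Corp.
Aggregating (R3): 4.5504% + 5.18% + 3.5989% = 13.3293%.
13.3293% exceeds the 10% threshold, so Nadia is a related party to Wildmere Industries Corp.

Yes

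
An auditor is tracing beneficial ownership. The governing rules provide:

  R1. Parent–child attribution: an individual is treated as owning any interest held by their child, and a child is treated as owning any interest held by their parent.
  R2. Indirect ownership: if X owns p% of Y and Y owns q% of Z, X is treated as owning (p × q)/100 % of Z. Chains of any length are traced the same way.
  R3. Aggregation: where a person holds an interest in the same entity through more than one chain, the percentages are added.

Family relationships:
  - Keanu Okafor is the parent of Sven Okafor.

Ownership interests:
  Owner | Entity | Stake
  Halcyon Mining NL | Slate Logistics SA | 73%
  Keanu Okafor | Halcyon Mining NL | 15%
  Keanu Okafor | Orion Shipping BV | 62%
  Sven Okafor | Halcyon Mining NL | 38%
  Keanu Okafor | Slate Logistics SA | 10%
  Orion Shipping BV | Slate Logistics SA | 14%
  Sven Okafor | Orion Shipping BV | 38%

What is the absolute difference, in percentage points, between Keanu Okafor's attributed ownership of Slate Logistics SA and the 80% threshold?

By parent–child attribution (R1), Keanu Okafor is treated as also owning Sven Okafor's interest in Halcyon Mining NL, giving 15% + 38% = 53%.
By parent–child attribution (R1), Keanu Okafor is treated as also owning Sven Okafor's interest in Orion Shipping BV, giving 62% + 38% = 100%.
Chain via Halcyon Mining NL (R2): 53% × 73% = 38.69% of Slate Logistics SA.
Chain via Orion Shipping BV (R2): 100% × 14% = 14% of Slate Logistics SA.
Direct interest in Slate Logistics SA: 10%.
Aggregating (R3): 38.69% + 14% + 10% = 62.69%.
62.69% falls short of the 80% threshold by 17.31 percentage points.

17.31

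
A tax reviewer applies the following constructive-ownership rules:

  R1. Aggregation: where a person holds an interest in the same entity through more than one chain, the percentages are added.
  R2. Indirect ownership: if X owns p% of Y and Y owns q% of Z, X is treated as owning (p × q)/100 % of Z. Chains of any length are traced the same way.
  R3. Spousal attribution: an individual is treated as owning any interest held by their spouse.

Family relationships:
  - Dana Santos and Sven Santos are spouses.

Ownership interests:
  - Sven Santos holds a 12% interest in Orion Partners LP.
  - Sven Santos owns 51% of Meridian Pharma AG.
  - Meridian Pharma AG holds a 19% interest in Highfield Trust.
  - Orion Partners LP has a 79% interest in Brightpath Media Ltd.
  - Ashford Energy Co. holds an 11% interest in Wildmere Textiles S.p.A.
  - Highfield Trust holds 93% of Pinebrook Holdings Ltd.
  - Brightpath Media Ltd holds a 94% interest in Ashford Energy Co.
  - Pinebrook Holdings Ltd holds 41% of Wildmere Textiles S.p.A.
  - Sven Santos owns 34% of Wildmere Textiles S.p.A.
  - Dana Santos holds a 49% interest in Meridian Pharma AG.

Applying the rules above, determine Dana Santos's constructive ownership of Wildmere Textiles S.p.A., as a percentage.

By spousal attribution (R3), Dana Santos is treated as also owning Sven Santos's interest in Meridian Pharma AG, giving 49% + 51% = 100%.
By spousal attribution (R3), Dana Santos is treated as owning Sven Santos's 12% interest in Orion Partners LP.
By spousal attribution (R3), Dana Santos is treated as owning Sven Santos's 34% interest in Wildmere Textiles S.p.A.
Chain via Meridian Pharma AG → Highfield Trust → Pinebrook Holdings Ltd (R2): 100% × 19% × 93% × 41% = 7.2447% of Wildmere Textiles S.p.A.
Chain via Orion Partners LP → Brightpath Media Ltd → Ashford Energy Co. (R2): 12% × 79% × 94% × 11% = 0.980232% of Wildmere Textiles S.p.A.
Direct interest in Wildmere Textiles S.p.A: 34%.
Aggregating (R1): 7.2447% + 0.980232% + 34% = 42.224932%.

42.224932%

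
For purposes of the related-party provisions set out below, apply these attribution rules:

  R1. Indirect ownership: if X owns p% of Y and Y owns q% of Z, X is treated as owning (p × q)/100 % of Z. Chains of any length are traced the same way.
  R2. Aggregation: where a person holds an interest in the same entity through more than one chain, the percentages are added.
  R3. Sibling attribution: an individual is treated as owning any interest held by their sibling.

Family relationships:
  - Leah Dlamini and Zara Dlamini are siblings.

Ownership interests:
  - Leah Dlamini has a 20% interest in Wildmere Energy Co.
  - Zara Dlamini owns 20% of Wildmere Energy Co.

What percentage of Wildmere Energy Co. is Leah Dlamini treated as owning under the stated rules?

40%

By sibling attribution (R3), Leah Dlamini is treated as also owning Zara Dlamini's interest in Wildmere Energy Co, giving 20% + 20% = 40%.
Direct interest in Wildmere Energy Co: 40%.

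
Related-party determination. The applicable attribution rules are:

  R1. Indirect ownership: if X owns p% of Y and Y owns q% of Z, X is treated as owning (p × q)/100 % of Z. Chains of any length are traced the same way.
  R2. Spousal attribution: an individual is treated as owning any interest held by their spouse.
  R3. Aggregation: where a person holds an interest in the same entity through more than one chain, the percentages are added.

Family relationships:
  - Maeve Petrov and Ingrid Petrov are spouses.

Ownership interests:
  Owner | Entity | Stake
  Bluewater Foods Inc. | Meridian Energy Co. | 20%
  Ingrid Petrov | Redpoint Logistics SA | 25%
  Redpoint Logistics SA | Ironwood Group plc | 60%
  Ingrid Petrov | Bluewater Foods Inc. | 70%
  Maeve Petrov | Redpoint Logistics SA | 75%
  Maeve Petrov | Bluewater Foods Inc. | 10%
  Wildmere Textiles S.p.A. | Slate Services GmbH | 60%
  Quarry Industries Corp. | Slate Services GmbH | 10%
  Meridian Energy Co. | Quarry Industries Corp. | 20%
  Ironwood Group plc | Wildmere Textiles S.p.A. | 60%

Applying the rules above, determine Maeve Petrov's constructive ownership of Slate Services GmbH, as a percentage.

By spousal attribution (R2), Maeve Petrov is treated as also owning Ingrid Petrov's interest in Bluewater Foods Inc, giving 10% + 70% = 80%.
By spousal attribution (R2), Maeve Petrov is treated as also owning Ingrid Petrov's interest in Redpoint Logistics SA, giving 75% + 25% = 100%.
Chain via Bluewater Foods Inc. → Meridian Energy Co. → Quarry Industries Corp. (R1): 80% × 20% × 20% × 10% = 0.32% of Slate Services GmbH.
Chain via Redpoint Logistics SA → Ironwood Group plc → Wildmere Textiles S.p.A. (R1): 100% × 60% × 60% × 60% = 21.6% of Slate Services GmbH.
Aggregating (R3): 0.32% + 21.6% = 21.92%.

21.92%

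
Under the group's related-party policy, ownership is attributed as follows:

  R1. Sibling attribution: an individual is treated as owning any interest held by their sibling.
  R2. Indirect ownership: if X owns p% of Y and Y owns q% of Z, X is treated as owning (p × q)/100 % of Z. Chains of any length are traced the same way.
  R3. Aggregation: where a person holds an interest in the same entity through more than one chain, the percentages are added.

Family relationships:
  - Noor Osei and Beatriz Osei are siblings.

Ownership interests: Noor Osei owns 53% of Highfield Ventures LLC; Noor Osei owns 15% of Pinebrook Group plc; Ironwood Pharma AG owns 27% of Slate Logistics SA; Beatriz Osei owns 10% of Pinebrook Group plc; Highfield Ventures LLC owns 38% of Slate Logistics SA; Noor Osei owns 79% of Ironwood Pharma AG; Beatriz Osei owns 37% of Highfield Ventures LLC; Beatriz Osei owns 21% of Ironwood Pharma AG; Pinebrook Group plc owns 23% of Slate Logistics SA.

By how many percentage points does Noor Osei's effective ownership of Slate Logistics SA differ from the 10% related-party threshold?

By sibling attribution (R1), Noor Osei is treated as also owning Beatriz Osei's interest in Ironwood Pharma AG, giving 79% + 21% = 100%.
By sibling attribution (R1), Noor Osei is treated as also owning Beatriz Osei's interest in Pinebrook Group plc, giving 15% + 10% = 25%.
By sibling attribution (R1), Noor Osei is treated as also owning Beatriz Osei's interest in Highfield Ventures LLC, giving 53% + 37% = 90%.
Chain via Ironwood Pharma AG (R2): 100% × 27% = 27% of Slate Logistics SA.
Chain via Pinebrook Group plc (R2): 25% × 23% = 5.75% of Slate Logistics SA.
Chain via Highfield Ventures LLC (R2): 90% × 38% = 34.2% of Slate Logistics SA.
Aggregating (R3): 27% + 5.75% + 34.2% = 66.95%.
66.95% exceeds the 10% threshold by 56.95 percentage points.

56.95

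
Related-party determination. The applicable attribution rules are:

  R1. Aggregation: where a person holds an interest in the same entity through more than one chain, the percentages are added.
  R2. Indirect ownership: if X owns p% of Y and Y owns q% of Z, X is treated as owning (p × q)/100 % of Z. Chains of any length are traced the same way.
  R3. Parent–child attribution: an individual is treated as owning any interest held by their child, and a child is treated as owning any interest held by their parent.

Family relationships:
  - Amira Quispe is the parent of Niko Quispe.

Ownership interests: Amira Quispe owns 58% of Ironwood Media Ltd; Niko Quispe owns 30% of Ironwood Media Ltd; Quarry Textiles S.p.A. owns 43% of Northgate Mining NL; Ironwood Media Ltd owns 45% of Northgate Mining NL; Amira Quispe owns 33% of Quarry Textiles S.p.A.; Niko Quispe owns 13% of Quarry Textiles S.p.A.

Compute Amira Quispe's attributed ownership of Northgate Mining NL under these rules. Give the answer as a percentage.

59.38%

By parent–child attribution (R3), Amira Quispe is treated as also owning Niko Quispe's interest in Ironwood Media Ltd, giving 58% + 30% = 88%.
By parent–child attribution (R3), Amira Quispe is treated as also owning Niko Quispe's interest in Quarry Textiles S.p.A, giving 33% + 13% = 46%.
Chain via Ironwood Media Ltd (R2): 88% × 45% = 39.6% of Northgate Mining NL.
Chain via Quarry Textiles S.p.A. (R2): 46% × 43% = 19.78% of Northgate Mining NL.
Aggregating (R1): 39.6% + 19.78% = 59.38%.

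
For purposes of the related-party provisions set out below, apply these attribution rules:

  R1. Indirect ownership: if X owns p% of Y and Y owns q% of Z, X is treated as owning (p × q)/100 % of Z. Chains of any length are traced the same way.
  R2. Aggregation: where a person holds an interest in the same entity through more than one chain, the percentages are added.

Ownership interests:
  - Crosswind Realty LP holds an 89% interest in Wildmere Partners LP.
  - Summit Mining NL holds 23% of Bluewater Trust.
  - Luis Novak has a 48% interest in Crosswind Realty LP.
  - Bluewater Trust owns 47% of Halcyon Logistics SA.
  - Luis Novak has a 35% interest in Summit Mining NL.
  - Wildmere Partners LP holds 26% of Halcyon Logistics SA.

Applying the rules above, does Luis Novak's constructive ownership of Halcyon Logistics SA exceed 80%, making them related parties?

Chain via Crosswind Realty LP → Wildmere Partners LP (R1): 48% × 89% × 26% = 11.1072% of Halcyon Logistics SA.
Chain via Summit Mining NL → Bluewater Trust (R1): 35% × 23% × 47% = 3.7835% of Halcyon Logistics SA.
Aggregating (R2): 11.1072% + 3.7835% = 14.8907%.
14.8907% does not exceed the 80% threshold, so Luis is not a related party to Halcyon Logistics SA.

No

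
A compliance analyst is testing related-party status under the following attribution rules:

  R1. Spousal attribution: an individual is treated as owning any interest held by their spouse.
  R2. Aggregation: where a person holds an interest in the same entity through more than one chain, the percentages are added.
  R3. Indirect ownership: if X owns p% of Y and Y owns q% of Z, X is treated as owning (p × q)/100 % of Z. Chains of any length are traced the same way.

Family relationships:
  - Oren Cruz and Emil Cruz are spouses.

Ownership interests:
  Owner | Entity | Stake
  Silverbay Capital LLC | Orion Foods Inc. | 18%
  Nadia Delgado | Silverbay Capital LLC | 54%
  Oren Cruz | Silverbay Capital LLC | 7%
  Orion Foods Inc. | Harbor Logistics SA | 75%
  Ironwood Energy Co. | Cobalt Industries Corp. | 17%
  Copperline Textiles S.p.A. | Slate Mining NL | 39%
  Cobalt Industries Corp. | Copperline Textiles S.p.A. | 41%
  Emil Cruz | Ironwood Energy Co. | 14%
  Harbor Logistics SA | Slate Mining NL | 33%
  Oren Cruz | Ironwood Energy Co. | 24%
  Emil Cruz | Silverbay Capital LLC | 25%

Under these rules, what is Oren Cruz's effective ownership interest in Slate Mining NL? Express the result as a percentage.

By spousal attribution (R1), Oren Cruz is treated as also owning Emil Cruz's interest in Silverbay Capital LLC, giving 7% + 25% = 32%.
By spousal attribution (R1), Oren Cruz is treated as also owning Emil Cruz's interest in Ironwood Energy Co, giving 24% + 14% = 38%.
Chain via Silverbay Capital LLC → Orion Foods Inc. → Harbor Logistics SA (R3): 32% × 18% × 75% × 33% = 1.4256% of Slate Mining NL.
Chain via Ironwood Energy Co. → Cobalt Industries Corp. → Copperline Textiles S.p.A. (R3): 38% × 17% × 41% × 39% = 1.032954% of Slate Mining NL.
Aggregating (R2): 1.4256% + 1.032954% = 2.458554%.

2.458554%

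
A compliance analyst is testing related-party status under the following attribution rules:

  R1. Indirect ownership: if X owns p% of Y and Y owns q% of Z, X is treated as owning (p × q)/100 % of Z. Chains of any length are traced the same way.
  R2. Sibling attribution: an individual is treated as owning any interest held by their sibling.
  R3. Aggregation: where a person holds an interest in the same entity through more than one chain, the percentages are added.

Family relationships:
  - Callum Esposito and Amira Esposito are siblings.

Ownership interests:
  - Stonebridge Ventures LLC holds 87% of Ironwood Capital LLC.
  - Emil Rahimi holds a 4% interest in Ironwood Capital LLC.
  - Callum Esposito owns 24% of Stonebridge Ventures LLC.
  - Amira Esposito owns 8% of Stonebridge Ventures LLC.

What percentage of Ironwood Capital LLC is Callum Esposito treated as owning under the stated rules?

27.84%

By sibling attribution (R2), Callum Esposito is treated as also owning Amira Esposito's interest in Stonebridge Ventures LLC, giving 24% + 8% = 32%.
Chain via Stonebridge Ventures LLC (R1): 32% × 87% = 27.84% of Ironwood Capital LLC.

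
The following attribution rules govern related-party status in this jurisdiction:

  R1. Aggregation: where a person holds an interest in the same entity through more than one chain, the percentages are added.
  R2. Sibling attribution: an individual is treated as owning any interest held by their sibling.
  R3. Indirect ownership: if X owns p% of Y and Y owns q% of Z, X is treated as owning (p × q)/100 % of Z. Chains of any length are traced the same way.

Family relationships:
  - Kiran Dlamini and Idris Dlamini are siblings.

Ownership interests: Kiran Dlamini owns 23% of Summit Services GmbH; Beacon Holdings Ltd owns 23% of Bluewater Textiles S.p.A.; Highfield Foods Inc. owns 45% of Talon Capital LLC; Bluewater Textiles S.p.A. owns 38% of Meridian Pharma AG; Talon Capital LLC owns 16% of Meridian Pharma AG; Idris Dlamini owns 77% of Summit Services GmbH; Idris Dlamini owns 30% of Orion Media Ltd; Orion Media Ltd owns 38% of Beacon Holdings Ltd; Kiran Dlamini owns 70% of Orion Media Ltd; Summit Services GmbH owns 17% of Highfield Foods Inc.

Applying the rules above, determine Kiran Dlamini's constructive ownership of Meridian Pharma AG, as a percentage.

4.5452%

By sibling attribution (R2), Kiran Dlamini is treated as also owning Idris Dlamini's interest in Orion Media Ltd, giving 70% + 30% = 100%.
By sibling attribution (R2), Kiran Dlamini is treated as also owning Idris Dlamini's interest in Summit Services GmbH, giving 23% + 77% = 100%.
Chain via Orion Media Ltd → Beacon Holdings Ltd → Bluewater Textiles S.p.A. (R3): 100% × 38% × 23% × 38% = 3.3212% of Meridian Pharma AG.
Chain via Summit Services GmbH → Highfield Foods Inc. → Talon Capital LLC (R3): 100% × 17% × 45% × 16% = 1.224% of Meridian Pharma AG.
Aggregating (R1): 3.3212% + 1.224% = 4.5452%.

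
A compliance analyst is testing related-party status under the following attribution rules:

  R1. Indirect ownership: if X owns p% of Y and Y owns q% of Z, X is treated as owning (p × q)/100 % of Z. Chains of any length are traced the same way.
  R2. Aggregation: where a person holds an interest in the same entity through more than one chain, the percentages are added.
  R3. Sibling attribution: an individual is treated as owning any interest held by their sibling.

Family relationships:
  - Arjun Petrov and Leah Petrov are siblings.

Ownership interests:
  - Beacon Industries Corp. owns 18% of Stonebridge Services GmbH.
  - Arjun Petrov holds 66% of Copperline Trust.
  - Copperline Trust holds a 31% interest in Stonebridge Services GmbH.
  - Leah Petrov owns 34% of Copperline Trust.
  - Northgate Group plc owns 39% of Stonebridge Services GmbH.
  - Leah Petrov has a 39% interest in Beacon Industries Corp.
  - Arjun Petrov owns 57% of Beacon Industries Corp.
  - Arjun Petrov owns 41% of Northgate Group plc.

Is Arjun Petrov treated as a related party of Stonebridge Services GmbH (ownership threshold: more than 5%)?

Yes

By sibling attribution (R3), Arjun Petrov is treated as also owning Leah Petrov's interest in Beacon Industries Corp, giving 57% + 39% = 96%.
By sibling attribution (R3), Arjun Petrov is treated as also owning Leah Petrov's interest in Copperline Trust, giving 66% + 34% = 100%.
Chain via Beacon Industries Corp. (R1): 96% × 18% = 17.28% of Stonebridge Services GmbH.
Chain via Northgate Group plc (R1): 41% × 39% = 15.99% of Stonebridge Services GmbH.
Chain via Copperline Trust (R1): 100% × 31% = 31% of Stonebridge Services GmbH.
Aggregating (R2): 17.28% + 15.99% + 31% = 64.27%.
64.27% exceeds the 5% threshold, so Arjun is a related party to Stonebridge Services GmbH.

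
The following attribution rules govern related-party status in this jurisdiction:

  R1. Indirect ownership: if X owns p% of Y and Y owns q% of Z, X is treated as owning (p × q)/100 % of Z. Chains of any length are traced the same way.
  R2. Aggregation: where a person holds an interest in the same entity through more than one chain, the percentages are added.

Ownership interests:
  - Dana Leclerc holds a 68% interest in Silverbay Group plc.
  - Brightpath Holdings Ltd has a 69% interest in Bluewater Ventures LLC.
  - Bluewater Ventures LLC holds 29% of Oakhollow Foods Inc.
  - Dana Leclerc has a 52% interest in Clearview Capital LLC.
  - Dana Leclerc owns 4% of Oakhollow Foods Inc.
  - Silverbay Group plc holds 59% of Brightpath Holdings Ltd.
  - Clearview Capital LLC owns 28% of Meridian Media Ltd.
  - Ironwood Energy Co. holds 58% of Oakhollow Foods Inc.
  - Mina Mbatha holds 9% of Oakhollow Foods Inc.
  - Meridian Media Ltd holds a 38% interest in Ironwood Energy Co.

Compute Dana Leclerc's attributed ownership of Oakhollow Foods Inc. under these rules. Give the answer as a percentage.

Chain via Clearview Capital LLC → Meridian Media Ltd → Ironwood Energy Co. (R1): 52% × 28% × 38% × 58% = 3.209024% of Oakhollow Foods Inc.
Chain via Silverbay Group plc → Brightpath Holdings Ltd → Bluewater Ventures LLC (R1): 68% × 59% × 69% × 29% = 8.028012% of Oakhollow Foods Inc.
Direct interest in Oakhollow Foods Inc: 4%.
Aggregating (R2): 3.209024% + 8.028012% + 4% = 15.237036%.

15.237036%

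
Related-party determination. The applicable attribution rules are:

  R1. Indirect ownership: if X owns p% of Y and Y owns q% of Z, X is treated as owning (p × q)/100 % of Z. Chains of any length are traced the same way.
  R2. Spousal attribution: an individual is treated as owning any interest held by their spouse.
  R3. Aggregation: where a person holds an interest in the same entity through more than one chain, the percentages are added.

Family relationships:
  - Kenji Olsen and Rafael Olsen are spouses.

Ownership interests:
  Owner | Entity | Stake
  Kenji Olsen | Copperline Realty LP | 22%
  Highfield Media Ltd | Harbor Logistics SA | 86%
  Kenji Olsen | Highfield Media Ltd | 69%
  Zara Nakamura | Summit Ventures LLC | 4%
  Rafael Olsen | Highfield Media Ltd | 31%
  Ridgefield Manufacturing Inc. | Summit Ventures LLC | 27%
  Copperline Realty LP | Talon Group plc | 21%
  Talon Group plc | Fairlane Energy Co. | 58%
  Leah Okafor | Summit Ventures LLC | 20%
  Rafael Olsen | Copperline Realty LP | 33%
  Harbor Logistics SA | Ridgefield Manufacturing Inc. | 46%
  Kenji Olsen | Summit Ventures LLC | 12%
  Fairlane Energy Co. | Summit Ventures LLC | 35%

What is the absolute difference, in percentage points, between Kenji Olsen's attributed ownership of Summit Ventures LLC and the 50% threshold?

By spousal attribution (R2), Kenji Olsen is treated as also owning Rafael Olsen's interest in Copperline Realty LP, giving 22% + 33% = 55%.
By spousal attribution (R2), Kenji Olsen is treated as also owning Rafael Olsen's interest in Highfield Media Ltd, giving 69% + 31% = 100%.
Chain via Copperline Realty LP → Talon Group plc → Fairlane Energy Co. (R1): 55% × 21% × 58% × 35% = 2.34465% of Summit Ventures LLC.
Chain via Highfield Media Ltd → Harbor Logistics SA → Ridgefield Manufacturing Inc. (R1): 100% × 86% × 46% × 27% = 10.6812% of Summit Ventures LLC.
Direct interest in Summit Ventures LLC: 12%.
Aggregating (R3): 2.34465% + 10.6812% + 12% = 25.02585%.
25.02585% falls short of the 50% threshold by 24.97415 percentage points.

24.97415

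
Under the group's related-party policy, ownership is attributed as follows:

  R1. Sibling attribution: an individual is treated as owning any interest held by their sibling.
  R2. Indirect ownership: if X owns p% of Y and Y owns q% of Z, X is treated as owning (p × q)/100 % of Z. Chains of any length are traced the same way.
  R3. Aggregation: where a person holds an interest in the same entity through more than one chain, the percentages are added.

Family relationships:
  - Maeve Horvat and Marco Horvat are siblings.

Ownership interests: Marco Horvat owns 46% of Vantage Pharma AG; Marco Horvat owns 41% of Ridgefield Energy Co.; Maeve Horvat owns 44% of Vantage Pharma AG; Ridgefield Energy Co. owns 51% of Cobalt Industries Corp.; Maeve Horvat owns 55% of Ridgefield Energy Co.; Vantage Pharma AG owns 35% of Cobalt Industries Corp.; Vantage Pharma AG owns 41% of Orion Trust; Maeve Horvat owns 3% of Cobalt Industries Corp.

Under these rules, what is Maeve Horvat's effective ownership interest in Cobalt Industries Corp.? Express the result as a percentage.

By sibling attribution (R1), Maeve Horvat is treated as also owning Marco Horvat's interest in Ridgefield Energy Co, giving 55% + 41% = 96%.
By sibling attribution (R1), Maeve Horvat is treated as also owning Marco Horvat's interest in Vantage Pharma AG, giving 44% + 46% = 90%.
Chain via Ridgefield Energy Co. (R2): 96% × 51% = 48.96% of Cobalt Industries Corp.
Chain via Vantage Pharma AG (R2): 90% × 35% = 31.5% of Cobalt Industries Corp.
Direct interest in Cobalt Industries Corp: 3%.
Aggregating (R3): 48.96% + 31.5% + 3% = 83.46%.

83.46%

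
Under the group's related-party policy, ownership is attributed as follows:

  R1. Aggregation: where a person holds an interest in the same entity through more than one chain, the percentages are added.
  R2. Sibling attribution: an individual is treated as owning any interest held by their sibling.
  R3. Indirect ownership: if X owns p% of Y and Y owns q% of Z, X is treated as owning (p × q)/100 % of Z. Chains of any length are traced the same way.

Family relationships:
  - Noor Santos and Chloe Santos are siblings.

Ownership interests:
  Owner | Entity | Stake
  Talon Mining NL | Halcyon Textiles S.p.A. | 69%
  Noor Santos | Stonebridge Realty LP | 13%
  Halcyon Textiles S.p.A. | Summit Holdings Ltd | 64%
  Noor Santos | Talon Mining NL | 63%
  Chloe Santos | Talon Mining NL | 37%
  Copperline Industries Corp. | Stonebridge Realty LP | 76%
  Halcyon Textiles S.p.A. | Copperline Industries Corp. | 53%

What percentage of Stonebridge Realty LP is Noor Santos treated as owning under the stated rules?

By sibling attribution (R2), Noor Santos is treated as also owning Chloe Santos's interest in Talon Mining NL, giving 63% + 37% = 100%.
Chain via Talon Mining NL → Halcyon Textiles S.p.A. → Copperline Industries Corp. (R3): 100% × 69% × 53% × 76% = 27.7932% of Stonebridge Realty LP.
Direct interest in Stonebridge Realty LP: 13%.
Aggregating (R1): 27.7932% + 13% = 40.7932%.

40.7932%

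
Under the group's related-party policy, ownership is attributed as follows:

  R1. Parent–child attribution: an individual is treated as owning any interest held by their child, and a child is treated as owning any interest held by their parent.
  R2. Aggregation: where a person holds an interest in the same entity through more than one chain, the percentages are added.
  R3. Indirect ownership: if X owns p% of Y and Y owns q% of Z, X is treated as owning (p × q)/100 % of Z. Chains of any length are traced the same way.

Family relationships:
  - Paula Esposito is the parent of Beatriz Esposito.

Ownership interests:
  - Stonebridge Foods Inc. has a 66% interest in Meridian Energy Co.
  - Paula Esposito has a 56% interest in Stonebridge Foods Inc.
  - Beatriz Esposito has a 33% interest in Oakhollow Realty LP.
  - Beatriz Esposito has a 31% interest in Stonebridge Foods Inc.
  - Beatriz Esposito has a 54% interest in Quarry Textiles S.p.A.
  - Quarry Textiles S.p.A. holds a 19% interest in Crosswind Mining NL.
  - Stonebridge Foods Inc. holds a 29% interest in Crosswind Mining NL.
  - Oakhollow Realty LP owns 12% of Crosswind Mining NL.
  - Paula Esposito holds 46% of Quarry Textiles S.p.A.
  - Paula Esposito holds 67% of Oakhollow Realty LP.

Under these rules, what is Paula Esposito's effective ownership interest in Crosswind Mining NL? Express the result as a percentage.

By parent–child attribution (R1), Paula Esposito is treated as also owning Beatriz Esposito's interest in Oakhollow Realty LP, giving 67% + 33% = 100%.
By parent–child attribution (R1), Paula Esposito is treated as also owning Beatriz Esposito's interest in Stonebridge Foods Inc, giving 56% + 31% = 87%.
By parent–child attribution (R1), Paula Esposito is treated as also owning Beatriz Esposito's interest in Quarry Textiles S.p.A, giving 46% + 54% = 100%.
Chain via Oakhollow Realty LP (R3): 100% × 12% = 12% of Crosswind Mining NL.
Chain via Stonebridge Foods Inc. (R3): 87% × 29% = 25.23% of Crosswind Mining NL.
Chain via Quarry Textiles S.p.A. (R3): 100% × 19% = 19% of Crosswind Mining NL.
Aggregating (R2): 12% + 25.23% + 19% = 56.23%.

56.23%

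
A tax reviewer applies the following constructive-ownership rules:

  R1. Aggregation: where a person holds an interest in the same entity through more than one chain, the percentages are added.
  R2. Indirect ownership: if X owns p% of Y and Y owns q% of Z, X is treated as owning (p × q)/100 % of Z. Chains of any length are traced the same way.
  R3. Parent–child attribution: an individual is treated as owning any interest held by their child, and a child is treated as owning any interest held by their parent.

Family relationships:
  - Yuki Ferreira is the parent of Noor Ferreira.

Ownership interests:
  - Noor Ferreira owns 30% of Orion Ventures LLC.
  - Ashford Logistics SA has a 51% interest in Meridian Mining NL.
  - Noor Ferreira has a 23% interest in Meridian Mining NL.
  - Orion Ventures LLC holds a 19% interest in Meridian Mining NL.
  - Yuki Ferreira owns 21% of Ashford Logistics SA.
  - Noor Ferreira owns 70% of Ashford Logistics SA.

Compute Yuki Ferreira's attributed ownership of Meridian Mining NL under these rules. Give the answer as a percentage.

75.11%

By parent–child attribution (R3), Yuki Ferreira is treated as also owning Noor Ferreira's interest in Ashford Logistics SA, giving 21% + 70% = 91%.
By parent–child attribution (R3), Yuki Ferreira is treated as owning Noor Ferreira's 30% interest in Orion Ventures LLC.
By parent–child attribution (R3), Yuki Ferreira is treated as owning Noor Ferreira's 23% interest in Meridian Mining NL.
Chain via Ashford Logistics SA (R2): 91% × 51% = 46.41% of Meridian Mining NL.
Chain via Orion Ventures LLC (R2): 30% × 19% = 5.7% of Meridian Mining NL.
Direct interest in Meridian Mining NL: 23%.
Aggregating (R1): 46.41% + 5.7% + 23% = 75.11%.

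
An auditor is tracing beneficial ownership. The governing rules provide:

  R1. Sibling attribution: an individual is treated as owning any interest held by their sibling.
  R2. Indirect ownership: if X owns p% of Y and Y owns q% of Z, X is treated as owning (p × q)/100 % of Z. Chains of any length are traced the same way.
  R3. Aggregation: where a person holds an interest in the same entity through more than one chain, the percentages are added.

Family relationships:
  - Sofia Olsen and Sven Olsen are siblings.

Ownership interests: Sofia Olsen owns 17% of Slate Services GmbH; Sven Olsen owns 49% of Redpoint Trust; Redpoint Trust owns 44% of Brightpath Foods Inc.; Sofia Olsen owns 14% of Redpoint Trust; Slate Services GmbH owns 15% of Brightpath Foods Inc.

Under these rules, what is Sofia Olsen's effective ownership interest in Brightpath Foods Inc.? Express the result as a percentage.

30.27%

By sibling attribution (R1), Sofia Olsen is treated as also owning Sven Olsen's interest in Redpoint Trust, giving 14% + 49% = 63%.
Chain via Slate Services GmbH (R2): 17% × 15% = 2.55% of Brightpath Foods Inc.
Chain via Redpoint Trust (R2): 63% × 44% = 27.72% of Brightpath Foods Inc.
Aggregating (R3): 2.55% + 27.72% = 30.27%.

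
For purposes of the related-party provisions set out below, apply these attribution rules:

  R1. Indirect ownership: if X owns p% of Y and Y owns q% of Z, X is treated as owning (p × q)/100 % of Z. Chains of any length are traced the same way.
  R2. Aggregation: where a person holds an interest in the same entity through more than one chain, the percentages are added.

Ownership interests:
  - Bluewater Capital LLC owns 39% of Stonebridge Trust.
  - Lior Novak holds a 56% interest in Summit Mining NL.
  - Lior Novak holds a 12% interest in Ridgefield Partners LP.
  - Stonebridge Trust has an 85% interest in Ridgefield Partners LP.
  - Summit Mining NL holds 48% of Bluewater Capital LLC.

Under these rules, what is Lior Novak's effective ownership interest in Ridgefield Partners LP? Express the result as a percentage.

Chain via Summit Mining NL → Bluewater Capital LLC → Stonebridge Trust (R1): 56% × 48% × 39% × 85% = 8.91072% of Ridgefield Partners LP.
Direct interest in Ridgefield Partners LP: 12%.
Aggregating (R2): 8.91072% + 12% = 20.91072%.

20.91072%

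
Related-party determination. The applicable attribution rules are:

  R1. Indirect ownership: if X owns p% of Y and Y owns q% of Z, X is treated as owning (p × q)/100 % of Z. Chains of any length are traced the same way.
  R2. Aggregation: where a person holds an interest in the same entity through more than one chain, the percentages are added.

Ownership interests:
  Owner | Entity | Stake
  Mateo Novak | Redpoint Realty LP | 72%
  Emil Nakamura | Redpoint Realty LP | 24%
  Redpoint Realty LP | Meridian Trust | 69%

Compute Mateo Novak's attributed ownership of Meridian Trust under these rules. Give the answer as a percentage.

Chain via Redpoint Realty LP (R1): 72% × 69% = 49.68% of Meridian Trust.

49.68%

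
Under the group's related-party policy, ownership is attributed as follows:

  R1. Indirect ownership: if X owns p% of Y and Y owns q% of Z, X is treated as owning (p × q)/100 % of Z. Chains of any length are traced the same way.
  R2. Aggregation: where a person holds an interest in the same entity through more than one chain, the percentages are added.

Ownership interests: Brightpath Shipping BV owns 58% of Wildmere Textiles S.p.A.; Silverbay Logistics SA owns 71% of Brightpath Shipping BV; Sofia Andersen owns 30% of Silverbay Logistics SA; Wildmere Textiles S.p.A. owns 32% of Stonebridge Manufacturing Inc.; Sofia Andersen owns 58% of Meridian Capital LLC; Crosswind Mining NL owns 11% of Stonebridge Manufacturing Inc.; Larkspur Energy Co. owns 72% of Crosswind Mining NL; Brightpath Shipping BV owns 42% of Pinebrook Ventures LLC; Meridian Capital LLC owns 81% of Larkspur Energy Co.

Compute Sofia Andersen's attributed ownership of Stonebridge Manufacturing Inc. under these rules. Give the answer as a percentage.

7.674096%

Chain via Meridian Capital LLC → Larkspur Energy Co. → Crosswind Mining NL (R1): 58% × 81% × 72% × 11% = 3.720816% of Stonebridge Manufacturing Inc.
Chain via Silverbay Logistics SA → Brightpath Shipping BV → Wildmere Textiles S.p.A. (R1): 30% × 71% × 58% × 32% = 3.95328% of Stonebridge Manufacturing Inc.
Aggregating (R2): 3.720816% + 3.95328% = 7.674096%.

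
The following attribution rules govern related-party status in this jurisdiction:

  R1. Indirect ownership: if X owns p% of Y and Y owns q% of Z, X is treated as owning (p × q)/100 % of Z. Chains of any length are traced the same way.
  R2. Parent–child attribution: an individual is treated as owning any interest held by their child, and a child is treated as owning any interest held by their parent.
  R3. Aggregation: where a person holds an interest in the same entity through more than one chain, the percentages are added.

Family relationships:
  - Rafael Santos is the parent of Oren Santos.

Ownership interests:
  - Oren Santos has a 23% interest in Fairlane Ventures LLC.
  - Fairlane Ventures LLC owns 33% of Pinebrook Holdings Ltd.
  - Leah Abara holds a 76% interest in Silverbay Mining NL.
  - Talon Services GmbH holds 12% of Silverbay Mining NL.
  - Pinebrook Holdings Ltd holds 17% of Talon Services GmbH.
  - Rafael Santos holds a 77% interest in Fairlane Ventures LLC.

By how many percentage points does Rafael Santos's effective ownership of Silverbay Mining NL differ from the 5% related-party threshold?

By parent–child attribution (R2), Rafael Santos is treated as also owning Oren Santos's interest in Fairlane Ventures LLC, giving 77% + 23% = 100%.
Chain via Fairlane Ventures LLC → Pinebrook Holdings Ltd → Talon Services GmbH (R1): 100% × 33% × 17% × 12% = 0.6732% of Silverbay Mining NL.
0.6732% falls short of the 5% threshold by 4.3268 percentage points.

4.3268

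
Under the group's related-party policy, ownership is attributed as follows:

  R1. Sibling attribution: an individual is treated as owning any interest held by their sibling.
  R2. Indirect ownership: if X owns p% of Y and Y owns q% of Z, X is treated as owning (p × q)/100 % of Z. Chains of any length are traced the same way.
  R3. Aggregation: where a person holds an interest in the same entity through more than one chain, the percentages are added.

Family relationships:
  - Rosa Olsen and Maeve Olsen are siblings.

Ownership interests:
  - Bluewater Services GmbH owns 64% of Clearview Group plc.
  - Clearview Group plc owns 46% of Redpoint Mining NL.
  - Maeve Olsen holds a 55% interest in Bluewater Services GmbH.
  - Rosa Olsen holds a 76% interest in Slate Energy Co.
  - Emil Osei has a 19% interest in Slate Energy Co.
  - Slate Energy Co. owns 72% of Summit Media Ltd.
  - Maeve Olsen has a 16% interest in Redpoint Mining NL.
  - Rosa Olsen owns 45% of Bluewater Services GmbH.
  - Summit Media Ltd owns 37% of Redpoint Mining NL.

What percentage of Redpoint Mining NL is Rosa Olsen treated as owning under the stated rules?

By sibling attribution (R1), Rosa Olsen is treated as also owning Maeve Olsen's interest in Bluewater Services GmbH, giving 45% + 55% = 100%.
By sibling attribution (R1), Rosa Olsen is treated as owning Maeve Olsen's 16% interest in Redpoint Mining NL.
Chain via Slate Energy Co. → Summit Media Ltd (R2): 76% × 72% × 37% = 20.2464% of Redpoint Mining NL.
Chain via Bluewater Services GmbH → Clearview Group plc (R2): 100% × 64% × 46% = 29.44% of Redpoint Mining NL.
Direct interest in Redpoint Mining NL: 16%.
Aggregating (R3): 20.2464% + 29.44% + 16% = 65.6864%.

65.6864%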